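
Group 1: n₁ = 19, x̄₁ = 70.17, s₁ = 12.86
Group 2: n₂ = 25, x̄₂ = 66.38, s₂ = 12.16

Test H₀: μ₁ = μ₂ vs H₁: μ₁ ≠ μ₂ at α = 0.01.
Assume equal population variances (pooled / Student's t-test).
Student's two-sample t-test (equal variances):
H₀: μ₁ = μ₂
H₁: μ₁ ≠ μ₂
df = n₁ + n₂ - 2 = 42
Pooled variance s_p² = [(n₁-1)s₁² + (n₂-1)s₂²] / (n₁ + n₂ - 2) = [(18)(12.86²) + (24)(12.16²)] / 42 = 155.3716
SE = √(s_p²(1/n₁ + 1/n₂)) = √(155.3716 × (1/19 + 1/25)) = 3.7937
t = (x̄₁ - x̄₂) / SE = (70.17 - 66.38) / 3.7937 = 3.79 / 3.7937 = 0.999
p-value = 0.3235

Since p-value > α = 0.01, we fail to reject H₀.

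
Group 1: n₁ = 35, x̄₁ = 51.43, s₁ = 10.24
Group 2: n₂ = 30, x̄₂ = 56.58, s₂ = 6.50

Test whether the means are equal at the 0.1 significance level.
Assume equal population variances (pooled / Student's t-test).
Student's two-sample t-test (equal variances):
H₀: μ₁ = μ₂
H₁: μ₁ ≠ μ₂
df = n₁ + n₂ - 2 = 63
Pooled variance s_p² = [(n₁-1)s₁² + (n₂-1)s₂²] / (n₁ + n₂ - 2) = [(34)(10.24²) + (29)(6.50²)] / 63 = 76.0382
SE = √(s_p²(1/n₁ + 1/n₂)) = √(76.0382 × (1/35 + 1/30)) = 2.1696
t = (x̄₁ - x̄₂) / SE = (51.43 - 56.58) / 2.1696 = -5.15 / 2.1696 = -2.374
p-value = 0.0207

Since p-value < α = 0.1, we reject H₀.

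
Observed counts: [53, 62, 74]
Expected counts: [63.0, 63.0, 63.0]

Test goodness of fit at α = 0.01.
Chi-square goodness of fit test:
H₀: observed counts match expected distribution
H₁: observed counts differ from expected distribution
df = k - 1 = 2
χ² = Σ(O - E)²/E
   = (53 - 63.0)²/63.0 + (62 - 63.0)²/63.0 + (74 - 63.0)²/63.0
   = 1.587 + 0.016 + 1.921
   = 3.52
p-value = 0.1717

Since p-value > α = 0.01, we fail to reject H₀.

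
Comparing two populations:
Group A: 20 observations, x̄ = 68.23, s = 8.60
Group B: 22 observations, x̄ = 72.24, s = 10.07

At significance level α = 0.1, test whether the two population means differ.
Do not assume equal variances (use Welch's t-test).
Welch's two-sample t-test:
H₀: μ₁ = μ₂
H₁: μ₁ ≠ μ₂
s₁²/n₁ = 8.60²/20 = 3.6980,  s₂²/n₂ = 10.07²/22 = 4.6093
SE = √(s₁²/n₁ + s₂²/n₂) = √(3.6980 + 4.6093) = 2.8822
df (Welch-Satterthwaite) = (s₁²/n₁ + s₂²/n₂)² / [(s₁²/n₁)²/(n₁-1) + (s₂²/n₂)²/(n₂-1)] ≈ 39.86
t = (x̄₁ - x̄₂) / SE = (68.23 - 72.24) / 2.8822 = -4.01 / 2.8822 = -1.391
p-value = 0.1719

Since p-value > α = 0.1, we fail to reject H₀.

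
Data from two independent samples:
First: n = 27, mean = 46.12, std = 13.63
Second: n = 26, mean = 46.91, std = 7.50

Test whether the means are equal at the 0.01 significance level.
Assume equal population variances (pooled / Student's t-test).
Student's two-sample t-test (equal variances):
H₀: μ₁ = μ₂
H₁: μ₁ ≠ μ₂
df = n₁ + n₂ - 2 = 51
Pooled variance s_p² = [(n₁-1)s₁² + (n₂-1)s₂²] / (n₁ + n₂ - 2) = [(26)(13.63²) + (25)(7.50²)] / 51 = 122.2833
SE = √(s_p²(1/n₁ + 1/n₂)) = √(122.2833 × (1/27 + 1/26)) = 3.0385
t = (x̄₁ - x̄₂) / SE = (46.12 - 46.91) / 3.0385 = -0.79 / 3.0385 = -0.260
p-value = 0.7959

Since p-value > α = 0.01, we fail to reject H₀.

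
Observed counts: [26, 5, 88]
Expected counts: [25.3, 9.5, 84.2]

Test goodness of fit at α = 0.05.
Chi-square goodness of fit test:
H₀: observed counts match expected distribution
H₁: observed counts differ from expected distribution
df = k - 1 = 2
χ² = Σ(O - E)²/E
   = (26 - 25.3)²/25.3 + (5 - 9.5)²/9.5 + (88 - 84.2)²/84.2
   = 0.019 + 2.132 + 0.171
   = 2.32
p-value = 0.3131

Since p-value > α = 0.05, we fail to reject H₀.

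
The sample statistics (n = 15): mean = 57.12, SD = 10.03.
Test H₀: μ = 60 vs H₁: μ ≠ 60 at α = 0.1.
One-sample t-test:
H₀: μ = 60
H₁: μ ≠ 60
df = n - 1 = 14
t = (x̄ - μ₀) / (s/√n) = (57.12 - 60) / (10.03/√15) = -1.112
p-value = 0.2848

Since p-value > α = 0.1, we fail to reject H₀.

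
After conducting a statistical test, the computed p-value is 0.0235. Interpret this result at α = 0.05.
Since p = 0.0235 < α = 0.05, reject H₀.
There is sufficient evidence to reject the null hypothesis; the result is statistically significant at the 0.05 level.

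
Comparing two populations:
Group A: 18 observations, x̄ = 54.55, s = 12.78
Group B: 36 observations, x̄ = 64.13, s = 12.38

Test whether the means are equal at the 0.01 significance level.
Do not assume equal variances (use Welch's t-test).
Welch's two-sample t-test:
H₀: μ₁ = μ₂
H₁: μ₁ ≠ μ₂
s₁²/n₁ = 12.78²/18 = 9.0738,  s₂²/n₂ = 12.38²/36 = 4.2573
SE = √(s₁²/n₁ + s₂²/n₂) = √(9.0738 + 4.2573) = 3.6512
df (Welch-Satterthwaite) = (s₁²/n₁ + s₂²/n₂)² / [(s₁²/n₁)²/(n₁-1) + (s₂²/n₂)²/(n₂-1)] ≈ 33.15
t = (x̄₁ - x̄₂) / SE = (54.55 - 64.13) / 3.6512 = -9.58 / 3.6512 = -2.624
p-value = 0.0130

Since p-value > α = 0.01, we fail to reject H₀.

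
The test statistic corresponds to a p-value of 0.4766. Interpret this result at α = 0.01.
Since p = 0.4766 > α = 0.01, fail to reject H₀.
There is insufficient evidence to reject the null hypothesis; the result is not statistically significant at the 0.01 level.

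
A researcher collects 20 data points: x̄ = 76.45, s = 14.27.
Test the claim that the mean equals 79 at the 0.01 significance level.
One-sample t-test:
H₀: μ = 79
H₁: μ ≠ 79
df = n - 1 = 19
t = (x̄ - μ₀) / (s/√n) = (76.45 - 79) / (14.27/√20) = -0.799
p-value = 0.4341

Since p-value > α = 0.01, we fail to reject H₀.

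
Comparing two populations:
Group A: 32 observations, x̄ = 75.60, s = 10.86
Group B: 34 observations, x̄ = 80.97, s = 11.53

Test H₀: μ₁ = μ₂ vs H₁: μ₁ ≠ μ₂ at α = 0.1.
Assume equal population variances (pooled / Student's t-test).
Student's two-sample t-test (equal variances):
H₀: μ₁ = μ₂
H₁: μ₁ ≠ μ₂
df = n₁ + n₂ - 2 = 64
Pooled variance s_p² = [(n₁-1)s₁² + (n₂-1)s₂²] / (n₁ + n₂ - 2) = [(31)(10.86²) + (33)(11.53²)] / 64 = 125.6746
SE = √(s_p²(1/n₁ + 1/n₂)) = √(125.6746 × (1/32 + 1/34)) = 2.7611
t = (x̄₁ - x̄₂) / SE = (75.60 - 80.97) / 2.7611 = -5.37 / 2.7611 = -1.945
p-value = 0.0562

Since p-value < α = 0.1, we reject H₀.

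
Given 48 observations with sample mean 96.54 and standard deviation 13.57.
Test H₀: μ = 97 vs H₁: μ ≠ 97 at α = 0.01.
One-sample t-test:
H₀: μ = 97
H₁: μ ≠ 97
df = n - 1 = 47
t = (x̄ - μ₀) / (s/√n) = (96.54 - 97) / (13.57/√48) = -0.235
p-value = 0.8153

Since p-value > α = 0.01, we fail to reject H₀.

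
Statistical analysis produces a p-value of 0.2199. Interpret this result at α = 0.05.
Since p = 0.2199 > α = 0.05, fail to reject H₀.
There is insufficient evidence to reject the null hypothesis; the result is not statistically significant at the 0.05 level.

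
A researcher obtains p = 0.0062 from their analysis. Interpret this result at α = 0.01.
Since p = 0.0062 < α = 0.01, reject H₀.
There is sufficient evidence to reject the null hypothesis; the result is statistically significant at the 0.01 level.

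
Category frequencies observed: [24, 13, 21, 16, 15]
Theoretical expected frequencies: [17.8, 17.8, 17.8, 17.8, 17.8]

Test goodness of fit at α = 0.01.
Chi-square goodness of fit test:
H₀: observed counts match expected distribution
H₁: observed counts differ from expected distribution
df = k - 1 = 4
χ² = Σ(O - E)²/E
   = (24 - 17.8)²/17.8 + (13 - 17.8)²/17.8 + (21 - 17.8)²/17.8 + (16 - 17.8)²/17.8 + (15 - 17.8)²/17.8
   = 2.160 + 1.294 + 0.575 + 0.182 + 0.440
   = 4.65
p-value = 0.3249

Since p-value > α = 0.01, we fail to reject H₀.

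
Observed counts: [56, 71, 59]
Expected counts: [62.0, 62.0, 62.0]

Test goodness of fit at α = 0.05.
Chi-square goodness of fit test:
H₀: observed counts match expected distribution
H₁: observed counts differ from expected distribution
df = k - 1 = 2
χ² = Σ(O - E)²/E
   = (56 - 62.0)²/62.0 + (71 - 62.0)²/62.0 + (59 - 62.0)²/62.0
   = 0.581 + 1.306 + 0.145
   = 2.03
p-value = 0.3620

Since p-value > α = 0.05, we fail to reject H₀.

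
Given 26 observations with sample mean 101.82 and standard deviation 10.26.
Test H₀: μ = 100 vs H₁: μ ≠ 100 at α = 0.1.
One-sample t-test:
H₀: μ = 100
H₁: μ ≠ 100
df = n - 1 = 25
t = (x̄ - μ₀) / (s/√n) = (101.82 - 100) / (10.26/√26) = 0.905
p-value = 0.3744

Since p-value > α = 0.1, we fail to reject H₀.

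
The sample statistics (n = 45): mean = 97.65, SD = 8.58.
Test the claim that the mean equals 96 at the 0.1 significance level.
One-sample t-test:
H₀: μ = 96
H₁: μ ≠ 96
df = n - 1 = 44
t = (x̄ - μ₀) / (s/√n) = (97.65 - 96) / (8.58/√45) = 1.290
p-value = 0.2038

Since p-value > α = 0.1, we fail to reject H₀.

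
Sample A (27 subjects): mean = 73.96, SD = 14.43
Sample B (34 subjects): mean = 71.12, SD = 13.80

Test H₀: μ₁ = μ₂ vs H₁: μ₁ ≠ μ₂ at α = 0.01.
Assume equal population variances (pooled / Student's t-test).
Student's two-sample t-test (equal variances):
H₀: μ₁ = μ₂
H₁: μ₁ ≠ μ₂
df = n₁ + n₂ - 2 = 59
Pooled variance s_p² = [(n₁-1)s₁² + (n₂-1)s₂²] / (n₁ + n₂ - 2) = [(26)(14.43²) + (33)(13.80²)] / 59 = 198.2774
SE = √(s_p²(1/n₁ + 1/n₂)) = √(198.2774 × (1/27 + 1/34)) = 3.6298
t = (x̄₁ - x̄₂) / SE = (73.96 - 71.12) / 3.6298 = 2.84 / 3.6298 = 0.782
p-value = 0.4371

Since p-value > α = 0.01, we fail to reject H₀.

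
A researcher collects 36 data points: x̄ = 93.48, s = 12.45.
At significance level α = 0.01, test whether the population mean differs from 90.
One-sample t-test:
H₀: μ = 90
H₁: μ ≠ 90
df = n - 1 = 35
t = (x̄ - μ₀) / (s/√n) = (93.48 - 90) / (12.45/√36) = 1.677
p-value = 0.1024

Since p-value > α = 0.01, we fail to reject H₀.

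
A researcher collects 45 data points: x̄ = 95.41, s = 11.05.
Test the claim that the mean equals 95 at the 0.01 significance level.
One-sample t-test:
H₀: μ = 95
H₁: μ ≠ 95
df = n - 1 = 44
t = (x̄ - μ₀) / (s/√n) = (95.41 - 95) / (11.05/√45) = 0.249
p-value = 0.8046

Since p-value > α = 0.01, we fail to reject H₀.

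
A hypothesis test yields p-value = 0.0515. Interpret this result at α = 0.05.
Since p = 0.0515 > α = 0.05, fail to reject H₀.
There is insufficient evidence to reject the null hypothesis; the result is not statistically significant at the 0.05 level.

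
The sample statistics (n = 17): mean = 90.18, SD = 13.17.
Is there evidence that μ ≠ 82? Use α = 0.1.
One-sample t-test:
H₀: μ = 82
H₁: μ ≠ 82
df = n - 1 = 16
t = (x̄ - μ₀) / (s/√n) = (90.18 - 82) / (13.17/√17) = 2.561
p-value = 0.0209

Since p-value < α = 0.1, we reject H₀.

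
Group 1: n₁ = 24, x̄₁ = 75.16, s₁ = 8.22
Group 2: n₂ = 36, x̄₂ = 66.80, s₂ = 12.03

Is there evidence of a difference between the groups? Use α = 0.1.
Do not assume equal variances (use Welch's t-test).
Welch's two-sample t-test:
H₀: μ₁ = μ₂
H₁: μ₁ ≠ μ₂
s₁²/n₁ = 8.22²/24 = 2.8154,  s₂²/n₂ = 12.03²/36 = 4.0200
SE = √(s₁²/n₁ + s₂²/n₂) = √(2.8154 + 4.0200) = 2.6145
df (Welch-Satterthwaite) = (s₁²/n₁ + s₂²/n₂)² / [(s₁²/n₁)²/(n₁-1) + (s₂²/n₂)²/(n₂-1)] ≈ 57.94
t = (x̄₁ - x̄₂) / SE = (75.16 - 66.80) / 2.6145 = 8.36 / 2.6145 = 3.198
p-value = 0.0022

Since p-value < α = 0.1, we reject H₀.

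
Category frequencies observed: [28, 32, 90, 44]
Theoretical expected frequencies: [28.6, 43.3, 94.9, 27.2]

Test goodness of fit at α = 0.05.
Chi-square goodness of fit test:
H₀: observed counts match expected distribution
H₁: observed counts differ from expected distribution
df = k - 1 = 3
χ² = Σ(O - E)²/E
   = (28 - 28.6)²/28.6 + (32 - 43.3)²/43.3 + (90 - 94.9)²/94.9 + (44 - 27.2)²/27.2
   = 0.013 + 2.949 + 0.253 + 10.376
   = 13.59
p-value = 0.0035

Since p-value < α = 0.05, we reject H₀.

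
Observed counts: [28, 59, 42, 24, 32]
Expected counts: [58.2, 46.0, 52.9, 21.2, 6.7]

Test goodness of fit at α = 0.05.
Chi-square goodness of fit test:
H₀: observed counts match expected distribution
H₁: observed counts differ from expected distribution
df = k - 1 = 4
χ² = Σ(O - E)²/E
   = (28 - 58.2)²/58.2 + (59 - 46.0)²/46.0 + (42 - 52.9)²/52.9 + (24 - 21.2)²/21.2 + (32 - 6.7)²/6.7
   = 15.671 + 3.674 + 2.246 + 0.370 + 95.536
   = 117.50
p-value < 0.0001

Since p-value < α = 0.05, we reject H₀.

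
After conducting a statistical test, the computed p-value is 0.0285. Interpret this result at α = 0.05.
Since p = 0.0285 < α = 0.05, reject H₀.
There is sufficient evidence to reject the null hypothesis; the result is statistically significant at the 0.05 level.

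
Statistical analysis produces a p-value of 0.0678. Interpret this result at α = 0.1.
Since p = 0.0678 < α = 0.1, reject H₀.
There is sufficient evidence to reject the null hypothesis; the result is statistically significant at the 0.1 level.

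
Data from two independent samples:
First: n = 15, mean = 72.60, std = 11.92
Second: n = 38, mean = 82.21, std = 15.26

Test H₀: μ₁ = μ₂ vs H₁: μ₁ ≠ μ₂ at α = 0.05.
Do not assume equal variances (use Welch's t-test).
Welch's two-sample t-test:
H₀: μ₁ = μ₂
H₁: μ₁ ≠ μ₂
s₁²/n₁ = 11.92²/15 = 9.4724,  s₂²/n₂ = 15.26²/38 = 6.1281
SE = √(s₁²/n₁ + s₂²/n₂) = √(9.4724 + 6.1281) = 3.9497
df (Welch-Satterthwaite) = (s₁²/n₁ + s₂²/n₂)² / [(s₁²/n₁)²/(n₁-1) + (s₂²/n₂)²/(n₂-1)] ≈ 32.78
t = (x̄₁ - x̄₂) / SE = (72.60 - 82.21) / 3.9497 = -9.61 / 3.9497 = -2.433
p-value = 0.0206

Since p-value < α = 0.05, we reject H₀.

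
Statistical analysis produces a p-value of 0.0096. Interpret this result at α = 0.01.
Since p = 0.0096 < α = 0.01, reject H₀.
There is sufficient evidence to reject the null hypothesis; the result is statistically significant at the 0.01 level.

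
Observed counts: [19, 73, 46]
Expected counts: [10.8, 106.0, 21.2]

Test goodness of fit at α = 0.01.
Chi-square goodness of fit test:
H₀: observed counts match expected distribution
H₁: observed counts differ from expected distribution
df = k - 1 = 2
χ² = Σ(O - E)²/E
   = (19 - 10.8)²/10.8 + (73 - 106.0)²/106.0 + (46 - 21.2)²/21.2
   = 6.226 + 10.274 + 29.011
   = 45.51
p-value < 0.0001

Since p-value < α = 0.01, we reject H₀.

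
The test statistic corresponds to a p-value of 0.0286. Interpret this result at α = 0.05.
Since p = 0.0286 < α = 0.05, reject H₀.
There is sufficient evidence to reject the null hypothesis; the result is statistically significant at the 0.05 level.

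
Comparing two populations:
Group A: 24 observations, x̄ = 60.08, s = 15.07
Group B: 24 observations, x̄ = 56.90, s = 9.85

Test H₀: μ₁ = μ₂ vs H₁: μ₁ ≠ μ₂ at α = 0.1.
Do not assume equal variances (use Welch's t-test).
Welch's two-sample t-test:
H₀: μ₁ = μ₂
H₁: μ₁ ≠ μ₂
s₁²/n₁ = 15.07²/24 = 9.4627,  s₂²/n₂ = 9.85²/24 = 4.0426
SE = √(s₁²/n₁ + s₂²/n₂) = √(9.4627 + 4.0426) = 3.6750
df (Welch-Satterthwaite) = (s₁²/n₁ + s₂²/n₂)² / [(s₁²/n₁)²/(n₁-1) + (s₂²/n₂)²/(n₂-1)] ≈ 39.62
t = (x̄₁ - x̄₂) / SE = (60.08 - 56.90) / 3.6750 = 3.18 / 3.6750 = 0.865
p-value = 0.3921

Since p-value > α = 0.1, we fail to reject H₀.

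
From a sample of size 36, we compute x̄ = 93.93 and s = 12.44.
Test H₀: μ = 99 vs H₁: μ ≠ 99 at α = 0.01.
One-sample t-test:
H₀: μ = 99
H₁: μ ≠ 99
df = n - 1 = 35
t = (x̄ - μ₀) / (s/√n) = (93.93 - 99) / (12.44/√36) = -2.445
p-value = 0.0196

Since p-value > α = 0.01, we fail to reject H₀.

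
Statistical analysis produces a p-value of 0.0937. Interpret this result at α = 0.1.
Since p = 0.0937 < α = 0.1, reject H₀.
There is sufficient evidence to reject the null hypothesis; the result is statistically significant at the 0.1 level.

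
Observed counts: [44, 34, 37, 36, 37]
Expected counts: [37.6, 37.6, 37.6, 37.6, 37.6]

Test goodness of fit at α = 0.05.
Chi-square goodness of fit test:
H₀: observed counts match expected distribution
H₁: observed counts differ from expected distribution
df = k - 1 = 4
χ² = Σ(O - E)²/E
   = (44 - 37.6)²/37.6 + (34 - 37.6)²/37.6 + (37 - 37.6)²/37.6 + (36 - 37.6)²/37.6 + (37 - 37.6)²/37.6
   = 1.089 + 0.345 + 0.010 + 0.068 + 0.010
   = 1.52
p-value = 0.8229

Since p-value > α = 0.05, we fail to reject H₀.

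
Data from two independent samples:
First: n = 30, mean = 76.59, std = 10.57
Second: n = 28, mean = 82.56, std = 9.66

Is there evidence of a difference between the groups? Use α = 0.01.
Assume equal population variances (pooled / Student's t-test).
Student's two-sample t-test (equal variances):
H₀: μ₁ = μ₂
H₁: μ₁ ≠ μ₂
df = n₁ + n₂ - 2 = 56
Pooled variance s_p² = [(n₁-1)s₁² + (n₂-1)s₂²] / (n₁ + n₂ - 2) = [(29)(10.57²) + (27)(9.66²)] / 56 = 102.8490
SE = √(s_p²(1/n₁ + 1/n₂)) = √(102.8490 × (1/30 + 1/28)) = 2.6649
t = (x̄₁ - x̄₂) / SE = (76.59 - 82.56) / 2.6649 = -5.97 / 2.6649 = -2.240
p-value = 0.0291

Since p-value > α = 0.01, we fail to reject H₀.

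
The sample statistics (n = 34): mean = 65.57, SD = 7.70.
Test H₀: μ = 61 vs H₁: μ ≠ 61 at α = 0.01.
One-sample t-test:
H₀: μ = 61
H₁: μ ≠ 61
df = n - 1 = 33
t = (x̄ - μ₀) / (s/√n) = (65.57 - 61) / (7.70/√34) = 3.461
p-value = 0.0015

Since p-value < α = 0.01, we reject H₀.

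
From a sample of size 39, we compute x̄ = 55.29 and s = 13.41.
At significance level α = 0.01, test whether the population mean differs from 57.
One-sample t-test:
H₀: μ = 57
H₁: μ ≠ 57
df = n - 1 = 38
t = (x̄ - μ₀) / (s/√n) = (55.29 - 57) / (13.41/√39) = -0.796
p-value = 0.4308

Since p-value > α = 0.01, we fail to reject H₀.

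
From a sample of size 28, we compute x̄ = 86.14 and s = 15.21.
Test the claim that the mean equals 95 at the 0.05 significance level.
One-sample t-test:
H₀: μ = 95
H₁: μ ≠ 95
df = n - 1 = 27
t = (x̄ - μ₀) / (s/√n) = (86.14 - 95) / (15.21/√28) = -3.082
p-value = 0.0047

Since p-value < α = 0.05, we reject H₀.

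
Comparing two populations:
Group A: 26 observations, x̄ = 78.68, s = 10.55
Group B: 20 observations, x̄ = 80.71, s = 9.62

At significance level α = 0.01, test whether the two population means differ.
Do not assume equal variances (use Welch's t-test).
Welch's two-sample t-test:
H₀: μ₁ = μ₂
H₁: μ₁ ≠ μ₂
s₁²/n₁ = 10.55²/26 = 4.2809,  s₂²/n₂ = 9.62²/20 = 4.6272
SE = √(s₁²/n₁ + s₂²/n₂) = √(4.2809 + 4.6272) = 2.9846
df (Welch-Satterthwaite) = (s₁²/n₁ + s₂²/n₂)² / [(s₁²/n₁)²/(n₁-1) + (s₂²/n₂)²/(n₂-1)] ≈ 42.66
t = (x̄₁ - x̄₂) / SE = (78.68 - 80.71) / 2.9846 = -2.03 / 2.9846 = -0.680
p-value = 0.5001

Since p-value > α = 0.01, we fail to reject H₀.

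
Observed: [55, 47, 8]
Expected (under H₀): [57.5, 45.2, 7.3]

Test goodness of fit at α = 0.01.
Chi-square goodness of fit test:
H₀: observed counts match expected distribution
H₁: observed counts differ from expected distribution
df = k - 1 = 2
χ² = Σ(O - E)²/E
   = (55 - 57.5)²/57.5 + (47 - 45.2)²/45.2 + (8 - 7.3)²/7.3
   = 0.109 + 0.072 + 0.067
   = 0.25
p-value = 0.8836

Since p-value > α = 0.01, we fail to reject H₀.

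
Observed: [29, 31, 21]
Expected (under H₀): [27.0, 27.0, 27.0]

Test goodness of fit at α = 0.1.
Chi-square goodness of fit test:
H₀: observed counts match expected distribution
H₁: observed counts differ from expected distribution
df = k - 1 = 2
χ² = Σ(O - E)²/E
   = (29 - 27.0)²/27.0 + (31 - 27.0)²/27.0 + (21 - 27.0)²/27.0
   = 0.148 + 0.593 + 1.333
   = 2.07
p-value = 0.3545

Since p-value > α = 0.1, we fail to reject H₀.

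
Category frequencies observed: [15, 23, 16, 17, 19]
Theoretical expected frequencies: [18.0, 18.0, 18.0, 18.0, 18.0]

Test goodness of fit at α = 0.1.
Chi-square goodness of fit test:
H₀: observed counts match expected distribution
H₁: observed counts differ from expected distribution
df = k - 1 = 4
χ² = Σ(O - E)²/E
   = (15 - 18.0)²/18.0 + (23 - 18.0)²/18.0 + (16 - 18.0)²/18.0 + (17 - 18.0)²/18.0 + (19 - 18.0)²/18.0
   = 0.500 + 1.389 + 0.222 + 0.056 + 0.056
   = 2.22
p-value = 0.6950

Since p-value > α = 0.1, we fail to reject H₀.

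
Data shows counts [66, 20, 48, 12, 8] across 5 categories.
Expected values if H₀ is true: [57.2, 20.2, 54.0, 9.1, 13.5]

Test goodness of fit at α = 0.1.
Chi-square goodness of fit test:
H₀: observed counts match expected distribution
H₁: observed counts differ from expected distribution
df = k - 1 = 4
χ² = Σ(O - E)²/E
   = (66 - 57.2)²/57.2 + (20 - 20.2)²/20.2 + (48 - 54.0)²/54.0 + (12 - 9.1)²/9.1 + (8 - 13.5)²/13.5
   = 1.354 + 0.002 + 0.667 + 0.924 + 2.241
   = 5.19
p-value = 0.2686

Since p-value > α = 0.1, we fail to reject H₀.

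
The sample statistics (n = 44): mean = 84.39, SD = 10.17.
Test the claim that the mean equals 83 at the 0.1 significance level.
One-sample t-test:
H₀: μ = 83
H₁: μ ≠ 83
df = n - 1 = 43
t = (x̄ - μ₀) / (s/√n) = (84.39 - 83) / (10.17/√44) = 0.907
p-value = 0.3697

Since p-value > α = 0.1, we fail to reject H₀.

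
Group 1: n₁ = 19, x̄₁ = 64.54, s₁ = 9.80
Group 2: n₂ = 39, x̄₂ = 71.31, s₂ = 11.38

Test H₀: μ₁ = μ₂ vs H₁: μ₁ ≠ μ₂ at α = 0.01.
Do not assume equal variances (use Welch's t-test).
Welch's two-sample t-test:
H₀: μ₁ = μ₂
H₁: μ₁ ≠ μ₂
s₁²/n₁ = 9.80²/19 = 5.0547,  s₂²/n₂ = 11.38²/39 = 3.3206
SE = √(s₁²/n₁ + s₂²/n₂) = √(5.0547 + 3.3206) = 2.8940
df (Welch-Satterthwaite) = (s₁²/n₁ + s₂²/n₂)² / [(s₁²/n₁)²/(n₁-1) + (s₂²/n₂)²/(n₂-1)] ≈ 41.03
t = (x̄₁ - x̄₂) / SE = (64.54 - 71.31) / 2.8940 = -6.77 / 2.8940 = -2.339
p-value = 0.0243

Since p-value > α = 0.01, we fail to reject H₀.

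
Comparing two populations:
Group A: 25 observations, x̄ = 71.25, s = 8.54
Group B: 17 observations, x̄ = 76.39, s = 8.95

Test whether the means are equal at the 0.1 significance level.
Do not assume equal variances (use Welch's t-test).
Welch's two-sample t-test:
H₀: μ₁ = μ₂
H₁: μ₁ ≠ μ₂
s₁²/n₁ = 8.54²/25 = 2.9173,  s₂²/n₂ = 8.95²/17 = 4.7119
SE = √(s₁²/n₁ + s₂²/n₂) = √(2.9173 + 4.7119) = 2.7621
df (Welch-Satterthwaite) = (s₁²/n₁ + s₂²/n₂)² / [(s₁²/n₁)²/(n₁-1) + (s₂²/n₂)²/(n₂-1)] ≈ 33.41
t = (x̄₁ - x̄₂) / SE = (71.25 - 76.39) / 2.7621 = -5.14 / 2.7621 = -1.861
p-value = 0.0716

Since p-value < α = 0.1, we reject H₀.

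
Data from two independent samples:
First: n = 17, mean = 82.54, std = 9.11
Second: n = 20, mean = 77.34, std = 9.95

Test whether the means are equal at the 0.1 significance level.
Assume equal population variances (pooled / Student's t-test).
Student's two-sample t-test (equal variances):
H₀: μ₁ = μ₂
H₁: μ₁ ≠ μ₂
df = n₁ + n₂ - 2 = 35
Pooled variance s_p² = [(n₁-1)s₁² + (n₂-1)s₂²] / (n₁ + n₂ - 2) = [(16)(9.11²) + (19)(9.95²)] / 35 = 91.6835
SE = √(s_p²(1/n₁ + 1/n₂)) = √(91.6835 × (1/17 + 1/20)) = 3.1587
t = (x̄₁ - x̄₂) / SE = (82.54 - 77.34) / 3.1587 = 5.20 / 3.1587 = 1.646
p-value = 0.1087

Since p-value > α = 0.1, we fail to reject H₀.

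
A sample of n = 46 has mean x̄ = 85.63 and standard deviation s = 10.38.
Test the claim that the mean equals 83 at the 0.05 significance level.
One-sample t-test:
H₀: μ = 83
H₁: μ ≠ 83
df = n - 1 = 45
t = (x̄ - μ₀) / (s/√n) = (85.63 - 83) / (10.38/√46) = 1.718
p-value = 0.0926

Since p-value > α = 0.05, we fail to reject H₀.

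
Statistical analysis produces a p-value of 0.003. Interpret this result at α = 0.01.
Since p = 0.003 < α = 0.01, reject H₀.
There is sufficient evidence to reject the null hypothesis; the result is statistically significant at the 0.01 level.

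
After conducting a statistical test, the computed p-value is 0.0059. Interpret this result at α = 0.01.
Since p = 0.0059 < α = 0.01, reject H₀.
There is sufficient evidence to reject the null hypothesis; the result is statistically significant at the 0.01 level.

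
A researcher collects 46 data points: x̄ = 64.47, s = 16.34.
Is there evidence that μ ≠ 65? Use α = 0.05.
One-sample t-test:
H₀: μ = 65
H₁: μ ≠ 65
df = n - 1 = 45
t = (x̄ - μ₀) / (s/√n) = (64.47 - 65) / (16.34/√46) = -0.220
p-value = 0.8269

Since p-value > α = 0.05, we fail to reject H₀.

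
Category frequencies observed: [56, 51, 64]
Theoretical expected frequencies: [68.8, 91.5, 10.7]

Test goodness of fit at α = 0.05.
Chi-square goodness of fit test:
H₀: observed counts match expected distribution
H₁: observed counts differ from expected distribution
df = k - 1 = 2
χ² = Σ(O - E)²/E
   = (56 - 68.8)²/68.8 + (51 - 91.5)²/91.5 + (64 - 10.7)²/10.7
   = 2.381 + 17.926 + 265.504
   = 285.81
p-value < 0.0001

Since p-value < α = 0.05, we reject H₀.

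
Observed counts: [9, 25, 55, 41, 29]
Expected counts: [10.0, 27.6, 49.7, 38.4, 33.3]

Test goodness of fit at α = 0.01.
Chi-square goodness of fit test:
H₀: observed counts match expected distribution
H₁: observed counts differ from expected distribution
df = k - 1 = 4
χ² = Σ(O - E)²/E
   = (9 - 10.0)²/10.0 + (25 - 27.6)²/27.6 + (55 - 49.7)²/49.7 + (41 - 38.4)²/38.4 + (29 - 33.3)²/33.3
   = 0.100 + 0.245 + 0.565 + 0.176 + 0.555
   = 1.64
p-value = 0.8013

Since p-value > α = 0.01, we fail to reject H₀.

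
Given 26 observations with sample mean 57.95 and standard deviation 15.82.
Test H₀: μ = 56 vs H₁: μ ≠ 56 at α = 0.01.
One-sample t-test:
H₀: μ = 56
H₁: μ ≠ 56
df = n - 1 = 25
t = (x̄ - μ₀) / (s/√n) = (57.95 - 56) / (15.82/√26) = 0.629
p-value = 0.5354

Since p-value > α = 0.01, we fail to reject H₀.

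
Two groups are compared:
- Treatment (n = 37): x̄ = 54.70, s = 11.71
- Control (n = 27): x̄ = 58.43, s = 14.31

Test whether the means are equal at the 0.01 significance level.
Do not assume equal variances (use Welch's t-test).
Welch's two-sample t-test:
H₀: μ₁ = μ₂
H₁: μ₁ ≠ μ₂
s₁²/n₁ = 11.71²/37 = 3.7061,  s₂²/n₂ = 14.31²/27 = 7.5843
SE = √(s₁²/n₁ + s₂²/n₂) = √(3.7061 + 7.5843) = 3.3601
df (Welch-Satterthwaite) = (s₁²/n₁ + s₂²/n₂)² / [(s₁²/n₁)²/(n₁-1) + (s₂²/n₂)²/(n₂-1)] ≈ 49.14
t = (x̄₁ - x̄₂) / SE = (54.70 - 58.43) / 3.3601 = -3.73 / 3.3601 = -1.110
p-value = 0.2724

Since p-value > α = 0.01, we fail to reject H₀.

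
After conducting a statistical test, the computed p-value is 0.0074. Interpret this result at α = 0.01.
Since p = 0.0074 < α = 0.01, reject H₀.
There is sufficient evidence to reject the null hypothesis; the result is statistically significant at the 0.01 level.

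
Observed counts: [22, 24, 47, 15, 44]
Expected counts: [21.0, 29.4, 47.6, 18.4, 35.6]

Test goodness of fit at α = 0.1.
Chi-square goodness of fit test:
H₀: observed counts match expected distribution
H₁: observed counts differ from expected distribution
df = k - 1 = 4
χ² = Σ(O - E)²/E
   = (22 - 21.0)²/21.0 + (24 - 29.4)²/29.4 + (47 - 47.6)²/47.6 + (15 - 18.4)²/18.4 + (44 - 35.6)²/35.6
   = 0.048 + 0.992 + 0.008 + 0.628 + 1.982
   = 3.66
p-value = 0.4544

Since p-value > α = 0.1, we fail to reject H₀.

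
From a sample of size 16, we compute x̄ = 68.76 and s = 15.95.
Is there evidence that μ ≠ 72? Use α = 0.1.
One-sample t-test:
H₀: μ = 72
H₁: μ ≠ 72
df = n - 1 = 15
t = (x̄ - μ₀) / (s/√n) = (68.76 - 72) / (15.95/√16) = -0.813
p-value = 0.4292

Since p-value > α = 0.1, we fail to reject H₀.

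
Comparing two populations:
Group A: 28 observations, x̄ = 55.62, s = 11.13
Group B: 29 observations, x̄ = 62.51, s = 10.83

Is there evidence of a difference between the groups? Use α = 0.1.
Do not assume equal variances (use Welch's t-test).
Welch's two-sample t-test:
H₀: μ₁ = μ₂
H₁: μ₁ ≠ μ₂
s₁²/n₁ = 11.13²/28 = 4.4242,  s₂²/n₂ = 10.83²/29 = 4.0444
SE = √(s₁²/n₁ + s₂²/n₂) = √(4.4242 + 4.0444) = 2.9101
df (Welch-Satterthwaite) = (s₁²/n₁ + s₂²/n₂)² / [(s₁²/n₁)²/(n₁-1) + (s₂²/n₂)²/(n₂-1)] ≈ 54.78
t = (x̄₁ - x̄₂) / SE = (55.62 - 62.51) / 2.9101 = -6.89 / 2.9101 = -2.368
p-value = 0.0215

Since p-value < α = 0.1, we reject H₀.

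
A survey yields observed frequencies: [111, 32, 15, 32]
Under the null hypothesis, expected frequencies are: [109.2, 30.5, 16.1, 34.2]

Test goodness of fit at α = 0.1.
Chi-square goodness of fit test:
H₀: observed counts match expected distribution
H₁: observed counts differ from expected distribution
df = k - 1 = 3
χ² = Σ(O - E)²/E
   = (111 - 109.2)²/109.2 + (32 - 30.5)²/30.5 + (15 - 16.1)²/16.1 + (32 - 34.2)²/34.2
   = 0.030 + 0.074 + 0.075 + 0.142
   = 0.32
p-value = 0.9562

Since p-value > α = 0.1, we fail to reject H₀.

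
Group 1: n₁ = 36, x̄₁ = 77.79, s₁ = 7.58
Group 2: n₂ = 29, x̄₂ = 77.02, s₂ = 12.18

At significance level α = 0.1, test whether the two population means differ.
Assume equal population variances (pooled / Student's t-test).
Student's two-sample t-test (equal variances):
H₀: μ₁ = μ₂
H₁: μ₁ ≠ μ₂
df = n₁ + n₂ - 2 = 63
Pooled variance s_p² = [(n₁-1)s₁² + (n₂-1)s₂²] / (n₁ + n₂ - 2) = [(35)(7.58²) + (28)(12.18²)] / 63 = 97.8546
SE = √(s_p²(1/n₁ + 1/n₂)) = √(97.8546 × (1/36 + 1/29)) = 2.4683
t = (x̄₁ - x̄₂) / SE = (77.79 - 77.02) / 2.4683 = 0.77 / 2.4683 = 0.312
p-value = 0.7561

Since p-value > α = 0.1, we fail to reject H₀.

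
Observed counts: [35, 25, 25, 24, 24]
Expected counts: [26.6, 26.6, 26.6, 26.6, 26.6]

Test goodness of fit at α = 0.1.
Chi-square goodness of fit test:
H₀: observed counts match expected distribution
H₁: observed counts differ from expected distribution
df = k - 1 = 4
χ² = Σ(O - E)²/E
   = (35 - 26.6)²/26.6 + (25 - 26.6)²/26.6 + (25 - 26.6)²/26.6 + (24 - 26.6)²/26.6 + (24 - 26.6)²/26.6
   = 2.653 + 0.096 + 0.096 + 0.254 + 0.254
   = 3.35
p-value = 0.5005

Since p-value > α = 0.1, we fail to reject H₀.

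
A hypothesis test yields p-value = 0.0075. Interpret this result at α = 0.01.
Since p = 0.0075 < α = 0.01, reject H₀.
There is sufficient evidence to reject the null hypothesis; the result is statistically significant at the 0.01 level.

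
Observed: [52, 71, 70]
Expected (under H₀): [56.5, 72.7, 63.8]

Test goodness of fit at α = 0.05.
Chi-square goodness of fit test:
H₀: observed counts match expected distribution
H₁: observed counts differ from expected distribution
df = k - 1 = 2
χ² = Σ(O - E)²/E
   = (52 - 56.5)²/56.5 + (71 - 72.7)²/72.7 + (70 - 63.8)²/63.8
   = 0.358 + 0.040 + 0.603
   = 1.00
p-value = 0.6063

Since p-value > α = 0.05, we fail to reject H₀.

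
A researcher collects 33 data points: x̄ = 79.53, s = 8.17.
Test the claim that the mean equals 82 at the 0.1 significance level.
One-sample t-test:
H₀: μ = 82
H₁: μ ≠ 82
df = n - 1 = 32
t = (x̄ - μ₀) / (s/√n) = (79.53 - 82) / (8.17/√33) = -1.737
p-value = 0.0921

Since p-value < α = 0.1, we reject H₀.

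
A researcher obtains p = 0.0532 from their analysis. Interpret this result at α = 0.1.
Since p = 0.0532 < α = 0.1, reject H₀.
There is sufficient evidence to reject the null hypothesis; the result is statistically significant at the 0.1 level.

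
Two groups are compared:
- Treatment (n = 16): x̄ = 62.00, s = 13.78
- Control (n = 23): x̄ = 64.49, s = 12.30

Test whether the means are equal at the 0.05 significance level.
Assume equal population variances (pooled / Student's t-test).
Student's two-sample t-test (equal variances):
H₀: μ₁ = μ₂
H₁: μ₁ ≠ μ₂
df = n₁ + n₂ - 2 = 37
Pooled variance s_p² = [(n₁-1)s₁² + (n₂-1)s₂²] / (n₁ + n₂ - 2) = [(15)(13.78²) + (22)(12.30²)] / 37 = 166.9380
SE = √(s_p²(1/n₁ + 1/n₂)) = √(166.9380 × (1/16 + 1/23)) = 4.2062
t = (x̄₁ - x̄₂) / SE = (62.00 - 64.49) / 4.2062 = -2.49 / 4.2062 = -0.592
p-value = 0.5575

Since p-value > α = 0.05, we fail to reject H₀.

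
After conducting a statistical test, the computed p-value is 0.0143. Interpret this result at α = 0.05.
Since p = 0.0143 < α = 0.05, reject H₀.
There is sufficient evidence to reject the null hypothesis; the result is statistically significant at the 0.05 level.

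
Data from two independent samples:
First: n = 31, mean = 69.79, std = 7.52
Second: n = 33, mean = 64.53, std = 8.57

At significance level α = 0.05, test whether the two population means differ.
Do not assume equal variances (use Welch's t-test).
Welch's two-sample t-test:
H₀: μ₁ = μ₂
H₁: μ₁ ≠ μ₂
s₁²/n₁ = 7.52²/31 = 1.8242,  s₂²/n₂ = 8.57²/33 = 2.2256
SE = √(s₁²/n₁ + s₂²/n₂) = √(1.8242 + 2.2256) = 2.0124
df (Welch-Satterthwaite) = (s₁²/n₁ + s₂²/n₂)² / [(s₁²/n₁)²/(n₁-1) + (s₂²/n₂)²/(n₂-1)] ≈ 61.72
t = (x̄₁ - x̄₂) / SE = (69.79 - 64.53) / 2.0124 = 5.26 / 2.0124 = 2.614
p-value = 0.0112

Since p-value < α = 0.05, we reject H₀.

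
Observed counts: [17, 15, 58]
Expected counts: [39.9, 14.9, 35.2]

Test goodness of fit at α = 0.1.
Chi-square goodness of fit test:
H₀: observed counts match expected distribution
H₁: observed counts differ from expected distribution
df = k - 1 = 2
χ² = Σ(O - E)²/E
   = (17 - 39.9)²/39.9 + (15 - 14.9)²/14.9 + (58 - 35.2)²/35.2
   = 13.143 + 0.001 + 14.768
   = 27.91
p-value < 0.0001

Since p-value < α = 0.1, we reject H₀.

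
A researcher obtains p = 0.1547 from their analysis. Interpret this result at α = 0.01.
Since p = 0.1547 > α = 0.01, fail to reject H₀.
There is insufficient evidence to reject the null hypothesis; the result is not statistically significant at the 0.01 level.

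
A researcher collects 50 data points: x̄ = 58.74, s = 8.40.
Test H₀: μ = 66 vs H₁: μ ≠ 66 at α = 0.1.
One-sample t-test:
H₀: μ = 66
H₁: μ ≠ 66
df = n - 1 = 49
t = (x̄ - μ₀) / (s/√n) = (58.74 - 66) / (8.40/√50) = -6.111
p-value < 0.0001

Since p-value < α = 0.1, we reject H₀.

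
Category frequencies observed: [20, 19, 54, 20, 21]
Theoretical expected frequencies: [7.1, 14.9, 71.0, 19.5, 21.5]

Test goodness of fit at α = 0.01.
Chi-square goodness of fit test:
H₀: observed counts match expected distribution
H₁: observed counts differ from expected distribution
df = k - 1 = 4
χ² = Σ(O - E)²/E
   = (20 - 7.1)²/7.1 + (19 - 14.9)²/14.9 + (54 - 71.0)²/71.0 + (20 - 19.5)²/19.5 + (21 - 21.5)²/21.5
   = 23.438 + 1.128 + 4.070 + 0.013 + 0.012
   = 28.66
p-value < 0.0001

Since p-value < α = 0.01, we reject H₀.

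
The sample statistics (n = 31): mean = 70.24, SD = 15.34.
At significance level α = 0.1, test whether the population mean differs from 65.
One-sample t-test:
H₀: μ = 65
H₁: μ ≠ 65
df = n - 1 = 30
t = (x̄ - μ₀) / (s/√n) = (70.24 - 65) / (15.34/√31) = 1.902
p-value = 0.0668

Since p-value < α = 0.1, we reject H₀.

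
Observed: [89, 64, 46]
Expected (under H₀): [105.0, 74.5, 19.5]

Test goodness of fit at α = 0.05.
Chi-square goodness of fit test:
H₀: observed counts match expected distribution
H₁: observed counts differ from expected distribution
df = k - 1 = 2
χ² = Σ(O - E)²/E
   = (89 - 105.0)²/105.0 + (64 - 74.5)²/74.5 + (46 - 19.5)²/19.5
   = 2.438 + 1.480 + 36.013
   = 39.93
p-value < 0.0001

Since p-value < α = 0.05, we reject H₀.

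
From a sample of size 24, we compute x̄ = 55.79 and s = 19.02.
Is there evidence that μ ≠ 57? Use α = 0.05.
One-sample t-test:
H₀: μ = 57
H₁: μ ≠ 57
df = n - 1 = 23
t = (x̄ - μ₀) / (s/√n) = (55.79 - 57) / (19.02/√24) = -0.312
p-value = 0.7581

Since p-value > α = 0.05, we fail to reject H₀.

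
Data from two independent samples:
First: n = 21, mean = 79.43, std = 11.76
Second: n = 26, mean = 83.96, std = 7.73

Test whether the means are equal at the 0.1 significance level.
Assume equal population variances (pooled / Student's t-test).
Student's two-sample t-test (equal variances):
H₀: μ₁ = μ₂
H₁: μ₁ ≠ μ₂
df = n₁ + n₂ - 2 = 45
Pooled variance s_p² = [(n₁-1)s₁² + (n₂-1)s₂²] / (n₁ + n₂ - 2) = [(20)(11.76²) + (25)(7.73²)] / 45 = 94.6617
SE = √(s_p²(1/n₁ + 1/n₂)) = √(94.6617 × (1/21 + 1/26)) = 2.8546
t = (x̄₁ - x̄₂) / SE = (79.43 - 83.96) / 2.8546 = -4.53 / 2.8546 = -1.587
p-value = 0.1195

Since p-value > α = 0.1, we fail to reject H₀.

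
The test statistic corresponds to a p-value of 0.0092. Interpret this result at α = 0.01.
Since p = 0.0092 < α = 0.01, reject H₀.
There is sufficient evidence to reject the null hypothesis; the result is statistically significant at the 0.01 level.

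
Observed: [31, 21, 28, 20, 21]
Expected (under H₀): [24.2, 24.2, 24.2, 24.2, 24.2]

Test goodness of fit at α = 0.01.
Chi-square goodness of fit test:
H₀: observed counts match expected distribution
H₁: observed counts differ from expected distribution
df = k - 1 = 4
χ² = Σ(O - E)²/E
   = (31 - 24.2)²/24.2 + (21 - 24.2)²/24.2 + (28 - 24.2)²/24.2 + (20 - 24.2)²/24.2 + (21 - 24.2)²/24.2
   = 1.911 + 0.423 + 0.597 + 0.729 + 0.423
   = 4.08
p-value = 0.3949

Since p-value > α = 0.01, we fail to reject H₀.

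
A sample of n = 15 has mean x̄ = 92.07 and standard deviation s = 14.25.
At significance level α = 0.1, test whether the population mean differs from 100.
One-sample t-test:
H₀: μ = 100
H₁: μ ≠ 100
df = n - 1 = 14
t = (x̄ - μ₀) / (s/√n) = (92.07 - 100) / (14.25/√15) = -2.155
p-value = 0.0490

Since p-value < α = 0.1, we reject H₀.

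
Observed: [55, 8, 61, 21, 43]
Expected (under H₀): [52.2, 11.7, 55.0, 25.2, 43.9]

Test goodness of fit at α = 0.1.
Chi-square goodness of fit test:
H₀: observed counts match expected distribution
H₁: observed counts differ from expected distribution
df = k - 1 = 4
χ² = Σ(O - E)²/E
   = (55 - 52.2)²/52.2 + (8 - 11.7)²/11.7 + (61 - 55.0)²/55.0 + (21 - 25.2)²/25.2 + (43 - 43.9)²/43.9
   = 0.150 + 1.170 + 0.655 + 0.700 + 0.018
   = 2.69
p-value = 0.6104

Since p-value > α = 0.1, we fail to reject H₀.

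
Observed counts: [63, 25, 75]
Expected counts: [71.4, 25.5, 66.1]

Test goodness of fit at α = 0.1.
Chi-square goodness of fit test:
H₀: observed counts match expected distribution
H₁: observed counts differ from expected distribution
df = k - 1 = 2
χ² = Σ(O - E)²/E
   = (63 - 71.4)²/71.4 + (25 - 25.5)²/25.5 + (75 - 66.1)²/66.1
   = 0.988 + 0.010 + 1.198
   = 2.20
p-value = 0.3335

Since p-value > α = 0.1, we fail to reject H₀.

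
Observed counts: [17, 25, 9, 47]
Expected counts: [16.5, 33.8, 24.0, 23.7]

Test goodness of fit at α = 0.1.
Chi-square goodness of fit test:
H₀: observed counts match expected distribution
H₁: observed counts differ from expected distribution
df = k - 1 = 3
χ² = Σ(O - E)²/E
   = (17 - 16.5)²/16.5 + (25 - 33.8)²/33.8 + (9 - 24.0)²/24.0 + (47 - 23.7)²/23.7
   = 0.015 + 2.291 + 9.375 + 22.907
   = 34.59
p-value < 0.0001

Since p-value < α = 0.1, we reject H₀.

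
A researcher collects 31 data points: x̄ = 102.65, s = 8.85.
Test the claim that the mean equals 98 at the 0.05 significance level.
One-sample t-test:
H₀: μ = 98
H₁: μ ≠ 98
df = n - 1 = 30
t = (x̄ - μ₀) / (s/√n) = (102.65 - 98) / (8.85/√31) = 2.925
p-value = 0.0065

Since p-value < α = 0.05, we reject H₀.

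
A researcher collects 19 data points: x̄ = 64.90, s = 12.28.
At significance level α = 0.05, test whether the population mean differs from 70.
One-sample t-test:
H₀: μ = 70
H₁: μ ≠ 70
df = n - 1 = 18
t = (x̄ - μ₀) / (s/√n) = (64.90 - 70) / (12.28/√19) = -1.810
p-value = 0.0870

Since p-value > α = 0.05, we fail to reject H₀.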